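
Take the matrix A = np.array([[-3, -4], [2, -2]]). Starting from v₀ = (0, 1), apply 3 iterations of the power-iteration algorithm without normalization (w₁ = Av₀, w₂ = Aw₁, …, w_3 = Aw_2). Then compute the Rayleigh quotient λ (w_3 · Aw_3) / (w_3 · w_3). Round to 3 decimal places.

w1 = Av₀ = ((-3)·0 + (-4)·1; 2·0 + (-2)·1) = (-4, -2)
w2 = Aw1 = ((-3)·(-4) + (-4)·(-2); 2·(-4) + (-2)·(-2)) = (20, -4)
w3 = Aw2 = (-44, 48)
Aw3 = (-60, -184)
w3·Aw3 = (-44)·(-60) + 48·(-184) = -6192; w3·w3 = (-44)·(-44) + 48·48 = 4240
λ ≈ -6192/4240 = -1.460

-1.460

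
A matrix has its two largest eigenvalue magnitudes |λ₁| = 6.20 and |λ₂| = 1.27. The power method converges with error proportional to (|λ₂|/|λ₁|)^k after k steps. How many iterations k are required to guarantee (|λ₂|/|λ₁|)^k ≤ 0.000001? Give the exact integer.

|λ₂/λ₁| = 1.27/6.20 = 0.20484
Need k ≥ ln(0.000001) / ln(0.20484) = -13.8155 / -1.5855 ≈ 8.713
Smallest integer k satisfying the bound: 9

9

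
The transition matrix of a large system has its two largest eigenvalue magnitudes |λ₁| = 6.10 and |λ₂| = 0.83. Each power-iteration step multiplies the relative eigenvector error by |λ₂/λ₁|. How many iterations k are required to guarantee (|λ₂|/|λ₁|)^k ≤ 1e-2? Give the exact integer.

|λ₂/λ₁| = 0.83/6.10 = 0.13607
Need k ≥ ln(1e-2) / ln(0.13607) = -4.6052 / -1.9946 ≈ 2.309
Smallest integer k satisfying the bound: 3

3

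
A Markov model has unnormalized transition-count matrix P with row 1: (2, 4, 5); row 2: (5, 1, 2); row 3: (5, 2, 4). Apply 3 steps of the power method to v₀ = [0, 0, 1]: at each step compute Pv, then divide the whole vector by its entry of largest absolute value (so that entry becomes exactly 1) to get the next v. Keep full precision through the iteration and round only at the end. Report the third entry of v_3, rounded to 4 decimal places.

Pv0 = (5.00000, 2.00000, 4.00000); divide by 5.00000 → v1 = (1.00000, 0.40000, 0.80000)
Pv1 = (7.60000, 7.00000, 9.00000); divide by 9.00000 → v2 = (0.84444, 0.77778, 1.00000)
Pv2 = (9.80000, 7.00000, 9.77778); divide by 9.80000 → v3 = (1.00000, 0.71429, 0.99773)
Requested entry of v3: 440/441 = 0.9977

0.9977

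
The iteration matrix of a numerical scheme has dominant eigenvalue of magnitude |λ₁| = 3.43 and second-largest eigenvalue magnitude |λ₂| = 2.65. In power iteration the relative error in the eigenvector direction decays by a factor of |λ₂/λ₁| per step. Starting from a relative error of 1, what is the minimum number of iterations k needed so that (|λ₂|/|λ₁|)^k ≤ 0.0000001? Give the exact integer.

63

|λ₂/λ₁| = 2.65/3.43 = 0.77259
Need k ≥ ln(0.0000001) / ln(0.77259) = -16.1181 / -0.2580 ≈ 62.473
Smallest integer k satisfying the bound: 63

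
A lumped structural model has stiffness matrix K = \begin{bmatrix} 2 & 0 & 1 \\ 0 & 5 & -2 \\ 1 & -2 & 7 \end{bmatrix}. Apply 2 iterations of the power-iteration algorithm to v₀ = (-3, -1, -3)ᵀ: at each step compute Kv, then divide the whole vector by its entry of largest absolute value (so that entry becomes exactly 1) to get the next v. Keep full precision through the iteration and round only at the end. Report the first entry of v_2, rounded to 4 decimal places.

0.2424

Kv0 = (-9.00000, 1.00000, -22.00000); divide by -22.00000 → v1 = (0.40909, -0.04545, 1.00000)
Kv1 = (1.81818, -2.22727, 7.50000); divide by 7.50000 → v2 = (0.24242, -0.29697, 1.00000)
Requested entry of v2: -40/-165 = 0.2424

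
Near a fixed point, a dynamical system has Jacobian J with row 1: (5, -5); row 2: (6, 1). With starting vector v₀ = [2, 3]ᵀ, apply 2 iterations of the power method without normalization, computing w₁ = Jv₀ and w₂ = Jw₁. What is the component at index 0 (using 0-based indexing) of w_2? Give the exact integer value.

-100

w1 = Jv₀ = (-5, 15)
w2 = Jw1 = (-100, -15)
The requested component of w2 is -100.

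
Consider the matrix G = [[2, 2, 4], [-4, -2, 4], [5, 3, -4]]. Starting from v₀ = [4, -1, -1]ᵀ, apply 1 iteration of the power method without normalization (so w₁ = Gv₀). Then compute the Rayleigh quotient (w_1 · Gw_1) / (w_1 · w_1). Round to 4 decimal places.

λ ≈ -5.9818

w1 = Gv₀ = (2·4 + 2·(-1) + 4·(-1); (-4)·4 + (-2)·(-1) + 4·(-1); 5·4 + 3·(-1) + (-4)·(-1)) = (2, -18, 21)
Gw1 = (52, 112, -128)
w1·Gw1 = 2·52 + (-18)·112 + 21·(-128) = -4600; w1·w1 = 2·2 + (-18)·(-18) + 21·21 = 769
λ ≈ -4600/769 = -5.9818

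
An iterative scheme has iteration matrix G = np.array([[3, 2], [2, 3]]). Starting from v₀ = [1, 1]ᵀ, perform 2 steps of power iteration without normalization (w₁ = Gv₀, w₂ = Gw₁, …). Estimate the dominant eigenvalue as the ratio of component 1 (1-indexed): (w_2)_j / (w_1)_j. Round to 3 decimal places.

w1 = Gv₀ = (3·1 + 2·1; 2·1 + 3·1) = (5, 5)
w2 = Gw1 = (3·5 + 2·5; 2·5 + 3·5) = (25, 25)
Ratio at component: 25 / 5 = 5.000

λ ≈ 5.000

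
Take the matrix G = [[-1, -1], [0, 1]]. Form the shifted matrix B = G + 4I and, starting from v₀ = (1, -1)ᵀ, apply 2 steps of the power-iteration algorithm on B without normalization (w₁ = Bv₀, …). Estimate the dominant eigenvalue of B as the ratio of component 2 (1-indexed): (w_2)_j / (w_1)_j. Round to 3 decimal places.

5.000

B = G + 4I has rows (3, -1); (0, 5)
w1 = Bv₀ = (4, -5)
w2 = Bw1 = (17, -25)
Ratio: -25/-5 = 5.000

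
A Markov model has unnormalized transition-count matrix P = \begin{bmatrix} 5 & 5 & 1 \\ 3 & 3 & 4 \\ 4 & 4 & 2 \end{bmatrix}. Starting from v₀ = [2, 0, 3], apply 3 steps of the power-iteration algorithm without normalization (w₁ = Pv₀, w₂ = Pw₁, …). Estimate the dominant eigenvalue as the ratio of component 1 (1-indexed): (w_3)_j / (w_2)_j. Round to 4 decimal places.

w1 = Pv₀ = (13, 18, 14)
w2 = Pw1 = (169, 149, 152)
w3 = Pw2 = (1742, 1562, 1576)
Ratio at component: 1742 / 169 = 10.3077

10.3077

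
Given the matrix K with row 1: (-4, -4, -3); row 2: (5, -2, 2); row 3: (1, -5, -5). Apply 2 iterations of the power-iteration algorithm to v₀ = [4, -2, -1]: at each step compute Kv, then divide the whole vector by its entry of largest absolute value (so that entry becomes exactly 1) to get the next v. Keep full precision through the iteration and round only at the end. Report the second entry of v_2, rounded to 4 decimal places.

0.1476

Kv0 = (-5.00000, 22.00000, 19.00000); divide by 22.00000 → v1 = (-0.22727, 1.00000, 0.86364)
Kv1 = (-5.68182, -1.40909, -9.54545); divide by -9.54545 → v2 = (0.59524, 0.14762, 1.00000)
Requested entry of v2: -31/-210 = 0.1476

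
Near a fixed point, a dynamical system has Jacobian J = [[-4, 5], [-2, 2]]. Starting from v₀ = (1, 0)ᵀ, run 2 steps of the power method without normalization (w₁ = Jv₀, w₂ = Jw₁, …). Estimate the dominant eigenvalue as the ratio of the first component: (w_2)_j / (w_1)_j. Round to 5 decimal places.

w1 = Jv₀ = ((-4)·1 + 5·0; (-2)·1 + 2·0) = (-4, -2)
w2 = Jw1 = ((-4)·(-4) + 5·(-2); (-2)·(-4) + 2·(-2)) = (6, 4)
Ratio at component: 6 / -4 = -1.50000

λ ≈ -1.50000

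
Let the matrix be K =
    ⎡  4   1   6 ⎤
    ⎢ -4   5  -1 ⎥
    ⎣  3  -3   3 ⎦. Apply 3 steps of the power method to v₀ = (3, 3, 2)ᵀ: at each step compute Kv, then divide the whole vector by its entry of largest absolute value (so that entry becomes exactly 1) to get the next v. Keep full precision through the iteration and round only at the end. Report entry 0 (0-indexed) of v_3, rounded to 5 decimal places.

Kv0 = (27.000000, 1.000000, 6.000000); divide by 27.000000 → v1 = (1.000000, 0.037037, 0.222222)
Kv1 = (5.370370, -4.037037, 3.555556); divide by 5.370370 → v2 = (1.000000, -0.751724, 0.662069)
Kv2 = (7.220690, -8.420690, 7.241379); divide by -8.420690 → v3 = (-0.857494, 1.000000, -0.859951)
Requested entry of v3: 1047/-1221 = -0.85749

-0.85749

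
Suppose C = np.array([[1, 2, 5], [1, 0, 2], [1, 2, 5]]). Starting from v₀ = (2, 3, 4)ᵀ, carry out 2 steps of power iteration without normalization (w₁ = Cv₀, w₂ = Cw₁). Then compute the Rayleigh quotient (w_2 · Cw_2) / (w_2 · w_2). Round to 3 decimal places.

6.877

w1 = Cv₀ = (28, 10, 28)
w2 = Cw1 = (188, 84, 188)
Cw2 = (1296, 564, 1296)
w2·Cw2 = 188·1296 + 84·564 + 188·1296 = 534672; w2·w2 = 188·188 + 84·84 + 188·188 = 77744
λ ≈ 534672/77744 = 6.877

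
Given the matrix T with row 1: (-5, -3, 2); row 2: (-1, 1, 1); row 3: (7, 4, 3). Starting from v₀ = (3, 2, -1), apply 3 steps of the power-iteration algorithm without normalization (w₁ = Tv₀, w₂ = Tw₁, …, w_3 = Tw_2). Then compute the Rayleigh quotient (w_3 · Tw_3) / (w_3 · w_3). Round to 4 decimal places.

w1 = Tv₀ = (-23, -2, 26)
w2 = Tw1 = (173, 47, -91)
w3 = Tw2 = (-1188, -217, 1126)
Tw3 = (8843, 2097, -5806)
w3·Tw3 = (-1188)·8843 + (-217)·2097 + 1126·(-5806) = -17498089; w3·w3 = (-1188)·(-1188) + (-217)·(-217) + 1126·1126 = 2726309
λ ≈ -17498089/2726309 = -6.4182

-6.4182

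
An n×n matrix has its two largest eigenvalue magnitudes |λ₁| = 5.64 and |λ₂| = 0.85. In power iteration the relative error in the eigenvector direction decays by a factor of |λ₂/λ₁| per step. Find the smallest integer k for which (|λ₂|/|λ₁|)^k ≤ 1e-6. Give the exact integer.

8

|λ₂/λ₁| = 0.85/5.64 = 0.15071
Need k ≥ ln(1e-6) / ln(0.15071) = -13.8155 / -1.8924 ≈ 7.301
Smallest integer k satisfying the bound: 8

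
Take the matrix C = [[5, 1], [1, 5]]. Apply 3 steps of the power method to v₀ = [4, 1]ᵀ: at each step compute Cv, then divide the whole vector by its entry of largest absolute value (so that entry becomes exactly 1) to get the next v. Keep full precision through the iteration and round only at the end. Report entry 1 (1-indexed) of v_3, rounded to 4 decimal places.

1.0000

Cv0 = (21.00000, 9.00000); divide by 21.00000 → v1 = (1.00000, 0.42857)
Cv1 = (5.42857, 3.14286); divide by 5.42857 → v2 = (1.00000, 0.57895)
Cv2 = (5.57895, 3.89474); divide by 5.57895 → v3 = (1.00000, 0.69811)
Requested entry of v3: 636/636 = 1.0000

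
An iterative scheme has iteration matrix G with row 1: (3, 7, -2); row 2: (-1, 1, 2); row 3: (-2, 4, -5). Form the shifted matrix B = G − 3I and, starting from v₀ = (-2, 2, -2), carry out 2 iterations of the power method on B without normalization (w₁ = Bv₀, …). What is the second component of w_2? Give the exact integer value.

B = G − 3I has rows (0, 7, -2); (-1, -2, 2); (-2, 4, -8)
w1 = Bv₀ = (0·(-2) + 7·2 + (-2)·(-2); (-1)·(-2) + (-2)·2 + 2·(-2); (-2)·(-2) + 4·2 + (-8)·(-2)) = (18, -6, 28)
w2 = Bw1 = (0·18 + 7·(-6) + (-2)·28; (-1)·18 + (-2)·(-6) + 2·28; (-2)·18 + 4·(-6) + (-8)·28) = (-98, 50, -284)
Requested component of w2: 50

50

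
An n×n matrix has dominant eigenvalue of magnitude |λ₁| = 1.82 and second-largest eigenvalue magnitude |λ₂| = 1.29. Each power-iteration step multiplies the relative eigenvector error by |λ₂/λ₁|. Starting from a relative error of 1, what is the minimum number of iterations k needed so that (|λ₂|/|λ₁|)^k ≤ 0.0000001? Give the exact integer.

|λ₂/λ₁| = 1.29/1.82 = 0.70879
Need k ≥ ln(0.0000001) / ln(0.70879) = -16.1181 / -0.3442 ≈ 46.828
Smallest integer k satisfying the bound: 47

47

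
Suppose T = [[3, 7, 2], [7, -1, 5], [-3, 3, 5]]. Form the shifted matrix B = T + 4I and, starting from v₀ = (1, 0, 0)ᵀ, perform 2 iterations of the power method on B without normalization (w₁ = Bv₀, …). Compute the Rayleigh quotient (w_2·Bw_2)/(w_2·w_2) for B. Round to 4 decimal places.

11.1580

B = T + 4I has rows (7, 7, 2); (7, 3, 5); (-3, 3, 9)
w1 = Bv₀ = (7, 7, -3)
w2 = Bw1 = (92, 55, -27)
Bw2 = (975, 674, -354)
w2·Bw2 = 136328; w2·w2 = 12218; μ ≈ 136328/12218 = 11.1580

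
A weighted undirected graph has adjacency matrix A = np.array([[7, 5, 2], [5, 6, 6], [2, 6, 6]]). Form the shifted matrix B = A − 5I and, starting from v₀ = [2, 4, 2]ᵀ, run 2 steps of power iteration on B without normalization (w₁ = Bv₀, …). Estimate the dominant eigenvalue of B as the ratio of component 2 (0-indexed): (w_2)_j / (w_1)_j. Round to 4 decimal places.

B = A − 5I has rows (2, 5, 2); (5, 1, 6); (2, 6, 1)
w1 = Bv₀ = (2·2 + 5·4 + 2·2; 5·2 + 1·4 + 6·2; 2·2 + 6·4 + 1·2) = (28, 26, 30)
w2 = Bw1 = (2·28 + 5·26 + 2·30; 5·28 + 1·26 + 6·30; 2·28 + 6·26 + 1·30) = (246, 346, 242)
Ratio: 242/30 = 8.0667

8.0667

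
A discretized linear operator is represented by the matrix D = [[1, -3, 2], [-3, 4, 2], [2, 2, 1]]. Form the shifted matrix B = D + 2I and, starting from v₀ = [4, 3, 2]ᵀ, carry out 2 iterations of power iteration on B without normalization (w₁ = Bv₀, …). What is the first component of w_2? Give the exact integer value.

31

B = D + 2I has rows (3, -3, 2); (-3, 6, 2); (2, 2, 3)
w1 = Bv₀ = (7, 10, 20)
w2 = Bw1 = (31, 79, 94)
Requested component of w2: 31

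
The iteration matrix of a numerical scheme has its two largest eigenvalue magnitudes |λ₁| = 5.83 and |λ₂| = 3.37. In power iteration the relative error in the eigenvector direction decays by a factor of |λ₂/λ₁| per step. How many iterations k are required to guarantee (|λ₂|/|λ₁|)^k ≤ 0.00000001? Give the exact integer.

|λ₂/λ₁| = 3.37/5.83 = 0.57804
Need k ≥ ln(0.00000001) / ln(0.57804) = -18.4207 / -0.5481 ≈ 33.608
Smallest integer k satisfying the bound: 34

34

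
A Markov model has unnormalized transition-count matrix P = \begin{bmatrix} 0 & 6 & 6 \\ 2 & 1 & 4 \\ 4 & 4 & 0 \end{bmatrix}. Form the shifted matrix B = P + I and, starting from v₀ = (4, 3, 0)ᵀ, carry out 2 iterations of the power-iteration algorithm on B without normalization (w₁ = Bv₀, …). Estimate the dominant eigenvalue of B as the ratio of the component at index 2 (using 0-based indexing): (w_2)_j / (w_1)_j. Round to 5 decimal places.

B = P + I has rows (1, 6, 6); (2, 2, 4); (4, 4, 1)
w1 = Bv₀ = (1·4 + 6·3 + 6·0; 2·4 + 2·3 + 4·0; 4·4 + 4·3 + 1·0) = (22, 14, 28)
w2 = Bw1 = (1·22 + 6·14 + 6·28; 2·22 + 2·14 + 4·28; 4·22 + 4·14 + 1·28) = (274, 184, 172)
Ratio: 172/28 = 6.14286

μ ≈ 6.14286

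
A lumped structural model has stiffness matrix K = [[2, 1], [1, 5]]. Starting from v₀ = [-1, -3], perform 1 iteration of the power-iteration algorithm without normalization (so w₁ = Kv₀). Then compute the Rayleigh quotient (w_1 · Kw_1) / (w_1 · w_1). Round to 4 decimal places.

5.3025

w1 = Kv₀ = (-5, -16)
Kw1 = (-26, -85)
w1·Kw1 = (-5)·(-26) + (-16)·(-85) = 1490; w1·w1 = (-5)·(-5) + (-16)·(-16) = 281
λ ≈ 1490/281 = 5.3025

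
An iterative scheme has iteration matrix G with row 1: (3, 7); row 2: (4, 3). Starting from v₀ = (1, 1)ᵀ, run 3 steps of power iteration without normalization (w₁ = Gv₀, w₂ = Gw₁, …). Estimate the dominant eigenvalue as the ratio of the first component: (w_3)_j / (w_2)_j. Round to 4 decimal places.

w1 = Gv₀ = (3·1 + 7·1; 4·1 + 3·1) = (10, 7)
w2 = Gw1 = (3·10 + 7·7; 4·10 + 3·7) = (79, 61)
w3 = Gw2 = (664, 499)
Ratio at component: 664 / 79 = 8.4051

8.4051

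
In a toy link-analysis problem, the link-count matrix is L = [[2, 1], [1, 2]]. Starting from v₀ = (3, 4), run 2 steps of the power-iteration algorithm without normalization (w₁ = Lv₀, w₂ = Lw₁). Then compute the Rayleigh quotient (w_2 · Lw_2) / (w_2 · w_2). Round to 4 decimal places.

w1 = Lv₀ = (2·3 + 1·4; 1·3 + 2·4) = (10, 11)
w2 = Lw1 = (2·10 + 1·11; 1·10 + 2·11) = (31, 32)
Lw2 = (94, 95)
w2·Lw2 = 31·94 + 32·95 = 5954; w2·w2 = 31·31 + 32·32 = 1985
λ ≈ 5954/1985 = 2.9995

2.9995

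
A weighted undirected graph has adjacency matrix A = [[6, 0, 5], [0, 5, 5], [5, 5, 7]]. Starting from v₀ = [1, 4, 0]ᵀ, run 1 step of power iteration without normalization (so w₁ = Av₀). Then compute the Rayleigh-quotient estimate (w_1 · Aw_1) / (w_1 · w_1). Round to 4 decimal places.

w1 = Av₀ = (6·1 + 0·4 + 5·0; 0·1 + 5·4 + 5·0; 5·1 + 5·4 + 7·0) = (6, 20, 25)
Aw1 = (161, 225, 305)
w1·Aw1 = 6·161 + 20·225 + 25·305 = 13091; w1·w1 = 6·6 + 20·20 + 25·25 = 1061
λ ≈ 13091/1061 = 12.3384

12.3384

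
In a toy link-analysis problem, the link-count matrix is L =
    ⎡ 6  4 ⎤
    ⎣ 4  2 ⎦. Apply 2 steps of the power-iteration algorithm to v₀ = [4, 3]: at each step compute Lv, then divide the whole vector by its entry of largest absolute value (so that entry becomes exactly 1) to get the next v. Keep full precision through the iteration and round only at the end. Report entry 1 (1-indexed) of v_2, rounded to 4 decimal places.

1.0000

Lv0 = (36.00000, 22.00000); divide by 36.00000 → v1 = (1.00000, 0.61111)
Lv1 = (8.44444, 5.22222); divide by 8.44444 → v2 = (1.00000, 0.61842)
Requested entry of v2: 304/304 = 1.0000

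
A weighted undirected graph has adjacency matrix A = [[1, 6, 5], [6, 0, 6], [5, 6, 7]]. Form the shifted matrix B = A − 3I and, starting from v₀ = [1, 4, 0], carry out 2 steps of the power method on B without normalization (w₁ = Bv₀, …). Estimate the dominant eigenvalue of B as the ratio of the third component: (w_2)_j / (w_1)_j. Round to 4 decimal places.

6.5517

B = A − 3I has rows (-2, 6, 5); (6, -3, 6); (5, 6, 4)
w1 = Bv₀ = (22, -6, 29)
w2 = Bw1 = (65, 324, 190)
Ratio: 190/29 = 6.5517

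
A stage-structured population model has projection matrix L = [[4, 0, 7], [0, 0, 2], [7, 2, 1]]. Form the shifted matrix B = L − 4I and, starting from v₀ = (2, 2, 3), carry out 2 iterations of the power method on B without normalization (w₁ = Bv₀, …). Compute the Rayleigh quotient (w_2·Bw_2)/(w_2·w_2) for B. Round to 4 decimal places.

μ ≈ 3.9392

B = L − 4I has rows (0, 0, 7); (0, -4, 2); (7, 2, -3)
w1 = Bv₀ = (0·2 + 0·2 + 7·3; 0·2 + (-4)·2 + 2·3; 7·2 + 2·2 + (-3)·3) = (21, -2, 9)
w2 = Bw1 = (0·21 + 0·(-2) + 7·9; 0·21 + (-4)·(-2) + 2·9; 7·21 + 2·(-2) + (-3)·9) = (63, 26, 116)
Bw2 = (812, 128, 145)
w2·Bw2 = 71304; w2·w2 = 18101; μ ≈ 71304/18101 = 3.9392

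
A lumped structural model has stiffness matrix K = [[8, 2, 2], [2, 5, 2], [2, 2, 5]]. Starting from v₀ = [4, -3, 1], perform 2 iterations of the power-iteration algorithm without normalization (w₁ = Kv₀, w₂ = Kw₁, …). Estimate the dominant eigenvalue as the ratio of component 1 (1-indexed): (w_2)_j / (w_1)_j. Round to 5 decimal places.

w1 = Kv₀ = (8·4 + 2·(-3) + 2·1; 2·4 + 5·(-3) + 2·1; 2·4 + 2·(-3) + 5·1) = (28, -5, 7)
w2 = Kw1 = (8·28 + 2·(-5) + 2·7; 2·28 + 5·(-5) + 2·7; 2·28 + 2·(-5) + 5·7) = (228, 45, 81)
Ratio at component: 228 / 28 = 8.14286

λ ≈ 8.14286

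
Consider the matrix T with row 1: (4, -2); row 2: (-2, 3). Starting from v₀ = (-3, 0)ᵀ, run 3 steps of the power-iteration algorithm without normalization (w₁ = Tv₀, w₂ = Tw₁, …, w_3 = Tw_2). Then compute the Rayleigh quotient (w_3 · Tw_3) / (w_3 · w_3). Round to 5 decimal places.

w1 = Tv₀ = (-12, 6)
w2 = Tw1 = (-60, 42)
w3 = Tw2 = (-324, 246)
Tw3 = (-1788, 1386)
w3·Tw3 = (-324)·(-1788) + 246·1386 = 920268; w3·w3 = (-324)·(-324) + 246·246 = 165492
λ ≈ 920268/165492 = 5.56080

λ ≈ 5.56080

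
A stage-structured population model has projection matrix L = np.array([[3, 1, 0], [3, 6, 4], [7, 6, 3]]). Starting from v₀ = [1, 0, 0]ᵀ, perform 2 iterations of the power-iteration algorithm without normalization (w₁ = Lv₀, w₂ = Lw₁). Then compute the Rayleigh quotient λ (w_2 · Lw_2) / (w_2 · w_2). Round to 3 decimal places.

λ ≈ 10.350

w1 = Lv₀ = (3, 3, 7)
w2 = Lw1 = (12, 55, 60)
Lw2 = (91, 606, 594)
w2·Lw2 = 12·91 + 55·606 + 60·594 = 70062; w2·w2 = 12·12 + 55·55 + 60·60 = 6769
λ ≈ 70062/6769 = 10.350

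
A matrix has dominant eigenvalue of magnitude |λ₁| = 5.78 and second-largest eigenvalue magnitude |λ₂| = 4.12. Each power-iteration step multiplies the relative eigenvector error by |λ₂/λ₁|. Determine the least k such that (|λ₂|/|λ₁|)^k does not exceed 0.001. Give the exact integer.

|λ₂/λ₁| = 4.12/5.78 = 0.71280
Need k ≥ ln(0.001) / ln(0.71280) = -6.9078 / -0.3386 ≈ 20.404
Smallest integer k satisfying the bound: 21

21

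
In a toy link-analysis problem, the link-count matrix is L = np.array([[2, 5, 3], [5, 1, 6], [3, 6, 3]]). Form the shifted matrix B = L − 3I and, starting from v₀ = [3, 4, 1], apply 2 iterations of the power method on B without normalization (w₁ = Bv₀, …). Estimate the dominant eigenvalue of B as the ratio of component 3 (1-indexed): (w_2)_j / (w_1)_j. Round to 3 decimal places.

B = L − 3I has rows (-1, 5, 3); (5, -2, 6); (3, 6, 0)
w1 = Bv₀ = ((-1)·3 + 5·4 + 3·1; 5·3 + (-2)·4 + 6·1; 3·3 + 6·4 + 0·1) = (20, 13, 33)
w2 = Bw1 = ((-1)·20 + 5·13 + 3·33; 5·20 + (-2)·13 + 6·33; 3·20 + 6·13 + 0·33) = (144, 272, 138)
Ratio: 138/33 = 4.182

4.182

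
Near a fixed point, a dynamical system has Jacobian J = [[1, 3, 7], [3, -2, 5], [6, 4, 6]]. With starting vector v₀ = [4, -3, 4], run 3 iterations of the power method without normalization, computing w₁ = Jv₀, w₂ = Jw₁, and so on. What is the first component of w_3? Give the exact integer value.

4450

w1 = Jv₀ = (23, 38, 36)
w2 = Jw1 = (389, 173, 506)
w3 = Jw2 = (4450, 3351, 6062)
The requested component of w3 is 4450.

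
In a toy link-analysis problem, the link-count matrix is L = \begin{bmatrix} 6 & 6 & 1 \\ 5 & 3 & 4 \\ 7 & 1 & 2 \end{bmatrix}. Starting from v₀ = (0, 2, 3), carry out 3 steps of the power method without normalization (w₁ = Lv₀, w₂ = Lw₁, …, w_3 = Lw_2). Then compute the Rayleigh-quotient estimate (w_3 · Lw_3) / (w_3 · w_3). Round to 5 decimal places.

w1 = Lv₀ = (6·0 + 6·2 + 1·3; 5·0 + 3·2 + 4·3; 7·0 + 1·2 + 2·3) = (15, 18, 8)
w2 = Lw1 = (6·15 + 6·18 + 1·8; 5·15 + 3·18 + 4·8; 7·15 + 1·18 + 2·8) = (206, 161, 139)
w3 = Lw2 = (2341, 2069, 1881)
Lw3 = (28341, 25436, 22218)
w3·Lw3 = 2341·28341 + 2069·25436 + 1881·22218 = 160765423; w3·w3 = 2341·2341 + 2069·2069 + 1881·1881 = 13299203
λ ≈ 160765423/13299203 = 12.08835

12.08835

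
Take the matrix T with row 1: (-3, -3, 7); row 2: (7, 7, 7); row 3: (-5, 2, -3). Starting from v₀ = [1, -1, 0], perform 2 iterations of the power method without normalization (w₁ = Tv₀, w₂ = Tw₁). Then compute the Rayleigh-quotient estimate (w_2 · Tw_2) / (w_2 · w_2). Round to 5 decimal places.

w1 = Tv₀ = (0, 0, -7)
w2 = Tw1 = (-49, -49, 21)
Tw2 = (441, -539, 84)
w2·Tw2 = (-49)·441 + (-49)·(-539) + 21·84 = 6566; w2·w2 = (-49)·(-49) + (-49)·(-49) + 21·21 = 5243
λ ≈ 6566/5243 = 1.25234

1.25234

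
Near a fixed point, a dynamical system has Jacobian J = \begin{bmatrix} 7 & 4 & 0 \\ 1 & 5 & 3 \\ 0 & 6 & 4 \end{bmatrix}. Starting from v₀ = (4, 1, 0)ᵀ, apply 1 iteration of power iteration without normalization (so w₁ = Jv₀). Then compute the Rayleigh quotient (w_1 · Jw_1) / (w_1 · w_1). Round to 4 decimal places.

λ ≈ 8.4514

w1 = Jv₀ = (7·4 + 4·1 + 0·0; 1·4 + 5·1 + 3·0; 0·4 + 6·1 + 4·0) = (32, 9, 6)
Jw1 = (260, 95, 78)
w1·Jw1 = 32·260 + 9·95 + 6·78 = 9643; w1·w1 = 32·32 + 9·9 + 6·6 = 1141
λ ≈ 9643/1141 = 8.4514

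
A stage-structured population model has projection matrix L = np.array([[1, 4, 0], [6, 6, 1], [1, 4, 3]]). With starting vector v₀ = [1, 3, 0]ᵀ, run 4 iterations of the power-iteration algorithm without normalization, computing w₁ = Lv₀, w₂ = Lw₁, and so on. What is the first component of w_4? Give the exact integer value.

w1 = Lv₀ = (1·1 + 4·3 + 0·0; 6·1 + 6·3 + 1·0; 1·1 + 4·3 + 3·0) = (13, 24, 13)
w2 = Lw1 = (1·13 + 4·24 + 0·13; 6·13 + 6·24 + 1·13; 1·13 + 4·24 + 3·13) = (109, 235, 148)
w3 = Lw2 = (1049, 2212, 1493)
w4 = Lw3 = (9897, 21059, 14376)
The requested component of w4 is 9897.

9897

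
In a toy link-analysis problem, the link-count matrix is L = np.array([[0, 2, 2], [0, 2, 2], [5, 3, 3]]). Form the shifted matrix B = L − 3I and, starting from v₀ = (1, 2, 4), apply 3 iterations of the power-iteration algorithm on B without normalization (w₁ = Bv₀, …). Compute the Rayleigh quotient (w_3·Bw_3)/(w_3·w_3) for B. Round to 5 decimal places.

B = L − 3I has rows (-3, 2, 2); (0, -1, 2); (5, 3, 0)
w1 = Bv₀ = ((-3)·1 + 2·2 + 2·4; 0·1 + (-1)·2 + 2·4; 5·1 + 3·2 + 0·4) = (9, 6, 11)
w2 = Bw1 = ((-3)·9 + 2·6 + 2·11; 0·9 + (-1)·6 + 2·11; 5·9 + 3·6 + 0·11) = (7, 16, 63)
w3 = Bw2 = (137, 110, 83)
Bw3 = (-25, 56, 1015)
w3·Bw3 = 86980; w3·w3 = 37758; μ ≈ 86980/37758 = 2.30362

μ ≈ 2.30362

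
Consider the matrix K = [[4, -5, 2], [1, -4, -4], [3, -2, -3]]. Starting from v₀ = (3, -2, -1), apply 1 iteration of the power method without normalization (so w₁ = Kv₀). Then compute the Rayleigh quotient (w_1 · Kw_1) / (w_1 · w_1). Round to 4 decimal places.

-1.2577

w1 = Kv₀ = (4·3 + (-5)·(-2) + 2·(-1); 1·3 + (-4)·(-2) + (-4)·(-1); 3·3 + (-2)·(-2) + (-3)·(-1)) = (20, 15, 16)
Kw1 = (37, -104, -18)
w1·Kw1 = 20·37 + 15·(-104) + 16·(-18) = -1108; w1·w1 = 20·20 + 15·15 + 16·16 = 881
λ ≈ -1108/881 = -1.2577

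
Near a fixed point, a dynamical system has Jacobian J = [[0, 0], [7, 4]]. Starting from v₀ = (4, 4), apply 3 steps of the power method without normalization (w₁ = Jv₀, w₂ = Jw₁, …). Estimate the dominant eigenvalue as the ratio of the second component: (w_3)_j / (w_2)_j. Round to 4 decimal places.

λ ≈ 4.0000

w1 = Jv₀ = (0·4 + 0·4; 7·4 + 4·4) = (0, 44)
w2 = Jw1 = (0·0 + 0·44; 7·0 + 4·44) = (0, 176)
w3 = Jw2 = (0, 704)
Ratio at component: 704 / 176 = 4.0000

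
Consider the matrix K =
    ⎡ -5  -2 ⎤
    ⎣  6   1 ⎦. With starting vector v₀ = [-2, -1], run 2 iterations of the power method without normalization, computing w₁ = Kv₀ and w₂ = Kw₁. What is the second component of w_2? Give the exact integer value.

59

w1 = Kv₀ = (12, -13)
w2 = Kw1 = (-34, 59)
The requested component of w2 is 59.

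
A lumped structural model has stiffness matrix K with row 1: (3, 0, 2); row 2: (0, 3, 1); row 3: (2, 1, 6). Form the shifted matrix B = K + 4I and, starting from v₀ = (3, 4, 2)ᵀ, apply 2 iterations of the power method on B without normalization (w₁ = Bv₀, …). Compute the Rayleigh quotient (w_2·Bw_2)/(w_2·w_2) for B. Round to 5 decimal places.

B = K + 4I has rows (7, 0, 2); (0, 7, 1); (2, 1, 10)
w1 = Bv₀ = (25, 30, 30)
w2 = Bw1 = (235, 240, 380)
Bw2 = (2405, 2060, 4510)
w2·Bw2 = 2773375; w2·w2 = 257225; μ ≈ 2773375/257225 = 10.78190

10.78190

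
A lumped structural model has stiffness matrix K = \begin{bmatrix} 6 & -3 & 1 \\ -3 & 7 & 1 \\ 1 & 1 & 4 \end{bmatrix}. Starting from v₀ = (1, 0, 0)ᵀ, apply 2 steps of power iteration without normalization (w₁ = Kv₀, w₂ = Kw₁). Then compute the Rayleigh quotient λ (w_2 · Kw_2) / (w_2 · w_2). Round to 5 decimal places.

w1 = Kv₀ = (6·1 + (-3)·0 + 1·0; (-3)·1 + 7·0 + 1·0; 1·1 + 1·0 + 4·0) = (6, -3, 1)
w2 = Kw1 = (6·6 + (-3)·(-3) + 1·1; (-3)·6 + 7·(-3) + 1·1; 1·6 + 1·(-3) + 4·1) = (46, -38, 7)
Kw2 = (397, -397, 36)
w2·Kw2 = 46·397 + (-38)·(-397) + 7·36 = 33600; w2·w2 = 46·46 + (-38)·(-38) + 7·7 = 3609
λ ≈ 33600/3609 = 9.31006

λ ≈ 9.31006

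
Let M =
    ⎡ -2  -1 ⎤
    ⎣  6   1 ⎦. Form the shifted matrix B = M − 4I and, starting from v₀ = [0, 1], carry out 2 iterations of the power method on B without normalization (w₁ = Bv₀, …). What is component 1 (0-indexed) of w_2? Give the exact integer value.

B = M − 4I has rows (-6, -1); (6, -3)
w1 = Bv₀ = ((-6)·0 + (-1)·1; 6·0 + (-3)·1) = (-1, -3)
w2 = Bw1 = ((-6)·(-1) + (-1)·(-3); 6·(-1) + (-3)·(-3)) = (9, 3)
Requested component of w2: 3

3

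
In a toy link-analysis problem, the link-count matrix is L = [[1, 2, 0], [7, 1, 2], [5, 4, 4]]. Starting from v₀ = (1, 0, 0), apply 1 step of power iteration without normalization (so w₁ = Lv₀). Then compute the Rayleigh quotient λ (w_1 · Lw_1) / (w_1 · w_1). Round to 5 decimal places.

w1 = Lv₀ = (1·1 + 2·0 + 0·0; 7·1 + 1·0 + 2·0; 5·1 + 4·0 + 4·0) = (1, 7, 5)
Lw1 = (15, 24, 53)
w1·Lw1 = 1·15 + 7·24 + 5·53 = 448; w1·w1 = 1·1 + 7·7 + 5·5 = 75
λ ≈ 448/75 = 5.97333

λ ≈ 5.97333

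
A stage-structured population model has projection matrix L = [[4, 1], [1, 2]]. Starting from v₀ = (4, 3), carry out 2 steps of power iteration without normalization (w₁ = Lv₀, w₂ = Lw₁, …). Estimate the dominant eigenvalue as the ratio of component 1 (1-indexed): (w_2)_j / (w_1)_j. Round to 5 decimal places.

w1 = Lv₀ = (4·4 + 1·3; 1·4 + 2·3) = (19, 10)
w2 = Lw1 = (4·19 + 1·10; 1·19 + 2·10) = (86, 39)
Ratio at component: 86 / 19 = 4.52632

4.52632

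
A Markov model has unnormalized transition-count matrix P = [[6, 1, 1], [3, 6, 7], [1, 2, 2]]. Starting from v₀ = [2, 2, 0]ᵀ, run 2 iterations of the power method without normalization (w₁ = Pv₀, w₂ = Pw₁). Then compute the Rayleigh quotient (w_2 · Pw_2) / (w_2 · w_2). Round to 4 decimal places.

9.5915

w1 = Pv₀ = (6·2 + 1·2 + 1·0; 3·2 + 6·2 + 7·0; 1·2 + 2·2 + 2·0) = (14, 18, 6)
w2 = Pw1 = (6·14 + 1·18 + 1·6; 3·14 + 6·18 + 7·6; 1·14 + 2·18 + 2·6) = (108, 192, 62)
Pw2 = (902, 1910, 616)
w2·Pw2 = 108·902 + 192·1910 + 62·616 = 502328; w2·w2 = 108·108 + 192·192 + 62·62 = 52372
λ ≈ 502328/52372 = 9.5915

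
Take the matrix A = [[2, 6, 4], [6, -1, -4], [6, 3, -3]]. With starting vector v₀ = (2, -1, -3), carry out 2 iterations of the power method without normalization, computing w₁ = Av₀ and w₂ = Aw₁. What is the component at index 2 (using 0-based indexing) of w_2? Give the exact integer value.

-63

w1 = Av₀ = (2·2 + 6·(-1) + 4·(-3); 6·2 + (-1)·(-1) + (-4)·(-3); 6·2 + 3·(-1) + (-3)·(-3)) = (-14, 25, 18)
w2 = Aw1 = (2·(-14) + 6·25 + 4·18; 6·(-14) + (-1)·25 + (-4)·18; 6·(-14) + 3·25 + (-3)·18) = (194, -181, -63)
The requested component of w2 is -63.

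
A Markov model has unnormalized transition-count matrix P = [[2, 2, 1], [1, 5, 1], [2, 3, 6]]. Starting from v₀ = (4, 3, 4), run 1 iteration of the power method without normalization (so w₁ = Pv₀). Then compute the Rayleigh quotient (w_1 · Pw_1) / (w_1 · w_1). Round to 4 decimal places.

w1 = Pv₀ = (2·4 + 2·3 + 1·4; 1·4 + 5·3 + 1·4; 2·4 + 3·3 + 6·4) = (18, 23, 41)
Pw1 = (123, 174, 351)
w1·Pw1 = 18·123 + 23·174 + 41·351 = 20607; w1·w1 = 18·18 + 23·23 + 41·41 = 2534
λ ≈ 20607/2534 = 8.1322

8.1322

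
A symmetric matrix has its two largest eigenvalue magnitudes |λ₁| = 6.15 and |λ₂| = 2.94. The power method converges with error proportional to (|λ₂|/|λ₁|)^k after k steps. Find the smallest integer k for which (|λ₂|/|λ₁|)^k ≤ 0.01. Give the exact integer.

|λ₂/λ₁| = 2.94/6.15 = 0.47805
Need k ≥ ln(0.01) / ln(0.47805) = -4.6052 / -0.7380 ≈ 6.240
Smallest integer k satisfying the bound: 7

7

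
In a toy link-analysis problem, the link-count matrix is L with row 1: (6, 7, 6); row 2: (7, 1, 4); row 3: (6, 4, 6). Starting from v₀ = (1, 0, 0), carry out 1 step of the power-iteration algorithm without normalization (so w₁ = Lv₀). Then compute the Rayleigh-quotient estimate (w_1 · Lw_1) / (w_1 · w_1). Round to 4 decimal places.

w1 = Lv₀ = (6, 7, 6)
Lw1 = (121, 73, 100)
w1·Lw1 = 6·121 + 7·73 + 6·100 = 1837; w1·w1 = 6·6 + 7·7 + 6·6 = 121
λ ≈ 1837/121 = 15.1818

15.1818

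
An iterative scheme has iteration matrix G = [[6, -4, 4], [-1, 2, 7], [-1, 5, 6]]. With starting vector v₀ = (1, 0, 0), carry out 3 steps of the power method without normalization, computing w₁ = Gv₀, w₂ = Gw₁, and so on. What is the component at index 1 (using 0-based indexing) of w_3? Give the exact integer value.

w1 = Gv₀ = (6, -1, -1)
w2 = Gw1 = (36, -15, -17)
w3 = Gw2 = (208, -185, -213)
The requested component of w3 is -185.

-185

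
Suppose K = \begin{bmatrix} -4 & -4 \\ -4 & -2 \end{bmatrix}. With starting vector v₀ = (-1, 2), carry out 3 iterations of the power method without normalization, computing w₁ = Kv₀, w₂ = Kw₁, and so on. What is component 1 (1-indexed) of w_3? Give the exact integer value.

w1 = Kv₀ = (-4, 0)
w2 = Kw1 = (16, 16)
w3 = Kw2 = (-128, -96)
The requested component of w3 is -128.

-128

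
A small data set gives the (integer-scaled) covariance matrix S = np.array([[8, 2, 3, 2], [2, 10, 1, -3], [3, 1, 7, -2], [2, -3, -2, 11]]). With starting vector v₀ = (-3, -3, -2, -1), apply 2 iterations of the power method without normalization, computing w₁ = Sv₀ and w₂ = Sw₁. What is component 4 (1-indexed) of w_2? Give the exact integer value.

w1 = Sv₀ = (8·(-3) + 2·(-3) + 3·(-2) + 2·(-1); 2·(-3) + 10·(-3) + 1·(-2) + (-3)·(-1); 3·(-3) + 1·(-3) + 7·(-2) + (-2)·(-1); 2·(-3) + (-3)·(-3) + (-2)·(-2) + 11·(-1)) = (-38, -35, -24, -4)
w2 = Sw1 = (8·(-38) + 2·(-35) + 3·(-24) + 2·(-4); 2·(-38) + 10·(-35) + 1·(-24) + (-3)·(-4); 3·(-38) + 1·(-35) + 7·(-24) + (-2)·(-4); 2·(-38) + (-3)·(-35) + (-2)·(-24) + 11·(-4)) = (-454, -438, -309, 33)
The requested component of w2 is 33.

33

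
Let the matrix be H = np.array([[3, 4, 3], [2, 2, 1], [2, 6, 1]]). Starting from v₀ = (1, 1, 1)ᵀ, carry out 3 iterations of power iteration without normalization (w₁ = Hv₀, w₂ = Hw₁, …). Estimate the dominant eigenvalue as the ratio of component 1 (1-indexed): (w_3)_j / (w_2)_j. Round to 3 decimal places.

7.325

w1 = Hv₀ = (10, 5, 9)
w2 = Hw1 = (77, 39, 59)
w3 = Hw2 = (564, 291, 447)
Ratio at component: 564 / 77 = 7.325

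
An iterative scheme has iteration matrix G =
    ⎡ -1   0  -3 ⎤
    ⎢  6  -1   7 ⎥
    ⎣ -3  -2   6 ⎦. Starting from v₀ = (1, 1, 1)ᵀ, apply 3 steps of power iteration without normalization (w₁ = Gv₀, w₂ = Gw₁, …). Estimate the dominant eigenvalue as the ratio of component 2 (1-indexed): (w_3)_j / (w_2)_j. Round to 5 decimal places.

0.24138

w1 = Gv₀ = (-4, 12, 1)
w2 = Gw1 = (1, -29, -6)
w3 = Gw2 = (17, -7, 19)
Ratio at component: -7 / -29 = 0.24138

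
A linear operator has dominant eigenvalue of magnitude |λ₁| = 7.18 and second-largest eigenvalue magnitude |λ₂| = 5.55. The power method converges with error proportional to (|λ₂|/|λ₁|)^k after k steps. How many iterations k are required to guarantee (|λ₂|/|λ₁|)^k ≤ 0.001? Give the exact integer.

|λ₂/λ₁| = 5.55/7.18 = 0.77298
Need k ≥ ln(0.001) / ln(0.77298) = -6.9078 / -0.2575 ≈ 26.826
Smallest integer k satisfying the bound: 27

27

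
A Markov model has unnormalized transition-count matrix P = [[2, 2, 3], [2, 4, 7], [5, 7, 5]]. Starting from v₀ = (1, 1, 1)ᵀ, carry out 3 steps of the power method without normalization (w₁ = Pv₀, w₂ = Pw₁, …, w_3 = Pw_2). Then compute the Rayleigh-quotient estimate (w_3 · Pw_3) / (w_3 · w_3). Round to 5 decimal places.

w1 = Pv₀ = (7, 13, 17)
w2 = Pw1 = (91, 185, 211)
w3 = Pw2 = (1185, 2399, 2805)
Pw3 = (15583, 31601, 36743)
w3·Pw3 = 1185·15583 + 2399·31601 + 2805·36743 = 197340769; w3·w3 = 1185·1185 + 2399·2399 + 2805·2805 = 15027451
λ ≈ 197340769/15027451 = 13.13202

13.13202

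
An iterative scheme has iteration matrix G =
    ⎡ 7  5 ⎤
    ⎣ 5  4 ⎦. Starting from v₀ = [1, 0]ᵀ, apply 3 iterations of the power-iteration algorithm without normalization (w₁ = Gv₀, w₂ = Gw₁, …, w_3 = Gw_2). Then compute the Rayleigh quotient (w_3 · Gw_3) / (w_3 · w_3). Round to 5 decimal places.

w1 = Gv₀ = (7·1 + 5·0; 5·1 + 4·0) = (7, 5)
w2 = Gw1 = (7·7 + 5·5; 5·7 + 4·5) = (74, 55)
w3 = Gw2 = (793, 590)
Gw3 = (8501, 6325)
w3·Gw3 = 793·8501 + 590·6325 = 10473043; w3·w3 = 793·793 + 590·590 = 976949
λ ≈ 10473043/976949 = 10.72015

10.72015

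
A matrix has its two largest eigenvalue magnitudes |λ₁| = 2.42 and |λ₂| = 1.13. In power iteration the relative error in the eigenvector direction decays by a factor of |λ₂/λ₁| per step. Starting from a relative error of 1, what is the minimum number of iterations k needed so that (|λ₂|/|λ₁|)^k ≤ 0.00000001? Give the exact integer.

|λ₂/λ₁| = 1.13/2.42 = 0.46694
Need k ≥ ln(0.00000001) / ln(0.46694) = -18.4207 / -0.7615 ≈ 24.188
Smallest integer k satisfying the bound: 25

25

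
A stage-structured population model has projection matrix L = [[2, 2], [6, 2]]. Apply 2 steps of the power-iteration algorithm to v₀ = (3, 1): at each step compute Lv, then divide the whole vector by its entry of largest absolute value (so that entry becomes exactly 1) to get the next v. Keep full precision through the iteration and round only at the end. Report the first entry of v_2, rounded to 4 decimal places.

0.6364

Lv0 = (8.00000, 20.00000); divide by 20.00000 → v1 = (0.40000, 1.00000)
Lv1 = (2.80000, 4.40000); divide by 4.40000 → v2 = (0.63636, 1.00000)
Requested entry of v2: 56/88 = 0.6364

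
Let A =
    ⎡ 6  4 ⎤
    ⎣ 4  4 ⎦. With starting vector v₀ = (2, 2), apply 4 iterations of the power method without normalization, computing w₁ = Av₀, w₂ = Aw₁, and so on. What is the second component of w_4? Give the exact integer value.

11968

w1 = Av₀ = (20, 16)
w2 = Aw1 = (184, 144)
w3 = Aw2 = (1680, 1312)
w4 = Aw3 = (15328, 11968)
The requested component of w4 is 11968.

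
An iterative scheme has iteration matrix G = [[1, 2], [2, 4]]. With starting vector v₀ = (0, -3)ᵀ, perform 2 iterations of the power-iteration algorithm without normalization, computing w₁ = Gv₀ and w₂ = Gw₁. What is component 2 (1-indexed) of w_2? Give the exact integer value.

w1 = Gv₀ = (-6, -12)
w2 = Gw1 = (-30, -60)
The requested component of w2 is -60.

-60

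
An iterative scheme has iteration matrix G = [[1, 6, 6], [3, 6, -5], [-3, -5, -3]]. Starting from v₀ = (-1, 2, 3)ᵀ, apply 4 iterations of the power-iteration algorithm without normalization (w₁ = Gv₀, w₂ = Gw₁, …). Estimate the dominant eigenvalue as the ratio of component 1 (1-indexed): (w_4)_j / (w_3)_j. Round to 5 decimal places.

λ ≈ 2.93641

w1 = Gv₀ = (29, -6, -16)
w2 = Gw1 = (-103, 131, -9)
w3 = Gw2 = (629, 522, -319)
w4 = Gw3 = (1847, 6614, -3540)
Ratio at component: 1847 / 629 = 2.93641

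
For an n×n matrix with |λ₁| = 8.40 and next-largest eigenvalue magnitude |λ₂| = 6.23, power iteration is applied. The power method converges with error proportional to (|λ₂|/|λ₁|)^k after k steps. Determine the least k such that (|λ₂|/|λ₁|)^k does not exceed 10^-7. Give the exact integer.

|λ₂/λ₁| = 6.23/8.40 = 0.74167
Need k ≥ ln(10^-7) / ln(0.74167) = -16.1181 / -0.2989 ≈ 53.933
Smallest integer k satisfying the bound: 54

54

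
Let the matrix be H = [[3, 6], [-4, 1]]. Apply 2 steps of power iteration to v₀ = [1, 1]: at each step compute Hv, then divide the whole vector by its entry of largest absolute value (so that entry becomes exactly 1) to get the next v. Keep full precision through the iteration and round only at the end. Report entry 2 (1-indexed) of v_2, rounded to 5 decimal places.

Hv0 = (9.000000, -3.000000); divide by 9.000000 → v1 = (1.000000, -0.333333)
Hv1 = (1.000000, -4.333333); divide by -4.333333 → v2 = (-0.230769, 1.000000)
Requested entry of v2: -39/-39 = 1.00000

1.00000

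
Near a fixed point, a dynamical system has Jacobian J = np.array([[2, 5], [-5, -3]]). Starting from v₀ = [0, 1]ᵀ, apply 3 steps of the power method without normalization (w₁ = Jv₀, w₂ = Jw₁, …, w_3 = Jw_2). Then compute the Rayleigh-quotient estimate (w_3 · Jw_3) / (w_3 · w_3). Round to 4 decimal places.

w1 = Jv₀ = (5, -3)
w2 = Jw1 = (-5, -16)
w3 = Jw2 = (-90, 73)
Jw3 = (185, 231)
w3·Jw3 = (-90)·185 + 73·231 = 213; w3·w3 = (-90)·(-90) + 73·73 = 13429
λ ≈ 213/13429 = 0.0159

λ ≈ 0.0159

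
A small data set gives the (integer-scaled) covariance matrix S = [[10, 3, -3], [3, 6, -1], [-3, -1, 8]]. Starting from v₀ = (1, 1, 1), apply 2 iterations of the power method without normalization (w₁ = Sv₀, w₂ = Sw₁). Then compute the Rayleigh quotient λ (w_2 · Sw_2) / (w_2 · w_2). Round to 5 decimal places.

w1 = Sv₀ = (10·1 + 3·1 + (-3)·1; 3·1 + 6·1 + (-1)·1; (-3)·1 + (-1)·1 + 8·1) = (10, 8, 4)
w2 = Sw1 = (10·10 + 3·8 + (-3)·4; 3·10 + 6·8 + (-1)·4; (-3)·10 + (-1)·8 + 8·4) = (112, 74, -6)
Sw2 = (1360, 786, -458)
w2·Sw2 = 112·1360 + 74·786 + (-6)·(-458) = 213232; w2·w2 = 112·112 + 74·74 + (-6)·(-6) = 18056
λ ≈ 213232/18056 = 11.80948

λ ≈ 11.80948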